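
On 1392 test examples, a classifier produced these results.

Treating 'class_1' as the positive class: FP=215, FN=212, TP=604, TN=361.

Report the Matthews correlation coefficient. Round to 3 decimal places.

MCC = (TP·TN − FP·FN) / √((TP+FP)(TP+FN)(TN+FP)(TN+FN))
Numerator = 604·361 − 215·212 = 172464
Denominator = √(819·816·576·573) = √220572398592 = 469651.3586
MCC = 172464 / 469651.3586 = 0.367

0.367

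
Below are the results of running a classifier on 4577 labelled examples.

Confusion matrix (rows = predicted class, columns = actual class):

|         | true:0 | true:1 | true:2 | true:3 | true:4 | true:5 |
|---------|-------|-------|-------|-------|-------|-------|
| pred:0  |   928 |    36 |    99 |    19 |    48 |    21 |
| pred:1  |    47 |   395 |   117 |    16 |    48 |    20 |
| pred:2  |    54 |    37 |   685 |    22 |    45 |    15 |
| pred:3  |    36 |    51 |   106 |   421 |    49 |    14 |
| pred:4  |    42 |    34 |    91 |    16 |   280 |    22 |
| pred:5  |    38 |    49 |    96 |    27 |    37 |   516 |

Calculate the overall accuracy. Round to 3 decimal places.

Accuracy = trace / total = (928+395+685+421+280+516=3225) / 4577 = 3225/4577 = 0.705

0.705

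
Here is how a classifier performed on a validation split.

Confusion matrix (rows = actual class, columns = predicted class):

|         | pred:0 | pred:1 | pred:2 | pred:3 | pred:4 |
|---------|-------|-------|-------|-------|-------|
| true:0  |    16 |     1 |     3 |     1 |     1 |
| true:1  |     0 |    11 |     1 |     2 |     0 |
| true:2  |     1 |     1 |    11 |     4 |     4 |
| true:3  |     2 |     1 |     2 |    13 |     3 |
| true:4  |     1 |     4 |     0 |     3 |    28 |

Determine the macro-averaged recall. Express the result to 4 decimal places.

Per-class recall (TP/(TP+FN)):
  0: TP=16, FN=1+3+1+1=6 → 16/22 = 0.72727
  1: TP=11, FN=0+1+2+0=3 → 11/14 = 0.78571
  2: TP=11, FN=1+1+4+4=10 → 11/21 = 0.52381
  3: TP=13, FN=2+1+2+3=8 → 13/21 = 0.61905
  4: TP=28, FN=1+4+0+3=8 → 28/36 = 0.77778
Macro-recall = mean = (0.72727 + 0.78571 + 0.52381 + 0.61905 + 0.77778) / 5 = 0.6867

0.6867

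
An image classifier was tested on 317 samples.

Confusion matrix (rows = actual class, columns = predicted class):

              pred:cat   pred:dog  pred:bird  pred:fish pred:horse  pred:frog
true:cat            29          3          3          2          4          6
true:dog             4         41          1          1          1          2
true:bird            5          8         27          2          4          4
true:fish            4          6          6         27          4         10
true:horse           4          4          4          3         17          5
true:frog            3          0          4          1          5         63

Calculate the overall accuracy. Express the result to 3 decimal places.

Accuracy = trace / total = (29+41+27+27+17+63=204) / 317 = 204/317 = 0.644

0.644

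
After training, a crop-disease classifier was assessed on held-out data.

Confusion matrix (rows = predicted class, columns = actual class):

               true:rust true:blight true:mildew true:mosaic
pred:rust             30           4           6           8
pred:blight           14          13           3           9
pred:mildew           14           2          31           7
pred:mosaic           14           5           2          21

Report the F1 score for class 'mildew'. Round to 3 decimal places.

0.646

Take TP from the diagonal, FP from the rest of the 'mildew' prediction marginal, FN from the rest of the 'mildew' actual marginal.
F1 score = 2·TP/(2·TP+FP+FN).
mildew: TP=31, FP=14+2+7=23, FN=6+3+2=11 → 62/96 = 0.6458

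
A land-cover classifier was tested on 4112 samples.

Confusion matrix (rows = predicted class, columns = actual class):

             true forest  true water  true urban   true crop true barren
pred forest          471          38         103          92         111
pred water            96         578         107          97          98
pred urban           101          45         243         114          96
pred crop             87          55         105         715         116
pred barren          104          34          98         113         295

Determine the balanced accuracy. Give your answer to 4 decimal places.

0.5467

Balanced accuracy = mean of per-class recall.
  forest: recall = 471/859 = 0.54831
  water: recall = 578/750 = 0.77067
  urban: recall = 243/656 = 0.37043
  crop: recall = 715/1131 = 0.63218
  barren: recall = 295/716 = 0.41201
Mean = (0.54831 + 0.77067 + 0.37043 + 0.63218 + 0.41201) / 5 = 0.5467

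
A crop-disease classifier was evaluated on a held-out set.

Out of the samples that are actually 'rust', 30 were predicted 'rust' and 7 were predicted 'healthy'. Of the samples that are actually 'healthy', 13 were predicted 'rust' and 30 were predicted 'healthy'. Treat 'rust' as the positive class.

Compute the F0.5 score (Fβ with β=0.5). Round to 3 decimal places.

0.718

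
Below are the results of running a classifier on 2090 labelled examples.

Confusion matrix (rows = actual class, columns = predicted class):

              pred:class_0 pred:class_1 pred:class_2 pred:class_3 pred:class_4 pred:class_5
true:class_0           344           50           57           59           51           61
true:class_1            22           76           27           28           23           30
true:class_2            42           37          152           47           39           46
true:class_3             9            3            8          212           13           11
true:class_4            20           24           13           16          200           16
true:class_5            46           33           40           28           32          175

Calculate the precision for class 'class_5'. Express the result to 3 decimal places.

0.516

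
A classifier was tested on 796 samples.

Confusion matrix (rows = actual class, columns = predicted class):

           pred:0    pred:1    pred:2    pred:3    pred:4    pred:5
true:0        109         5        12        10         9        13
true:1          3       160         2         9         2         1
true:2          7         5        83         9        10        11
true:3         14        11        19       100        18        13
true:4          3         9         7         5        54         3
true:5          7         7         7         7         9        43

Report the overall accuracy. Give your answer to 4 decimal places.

0.6897

Accuracy = trace / total = (109+160+83+100+54+43=549) / 796 = 549/796 = 0.6897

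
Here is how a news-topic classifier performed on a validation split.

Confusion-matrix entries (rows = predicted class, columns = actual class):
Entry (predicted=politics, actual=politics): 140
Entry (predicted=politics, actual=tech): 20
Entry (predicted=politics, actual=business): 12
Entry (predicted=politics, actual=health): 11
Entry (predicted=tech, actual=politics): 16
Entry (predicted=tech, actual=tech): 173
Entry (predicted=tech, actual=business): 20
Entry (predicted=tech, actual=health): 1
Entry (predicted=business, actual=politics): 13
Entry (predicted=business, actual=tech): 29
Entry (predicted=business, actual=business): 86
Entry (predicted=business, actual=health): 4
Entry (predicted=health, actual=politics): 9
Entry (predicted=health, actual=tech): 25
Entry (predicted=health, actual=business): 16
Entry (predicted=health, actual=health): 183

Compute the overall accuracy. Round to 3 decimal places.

Accuracy = trace / total = (140+173+86+183=582) / 758 = 582/758 = 0.768

0.768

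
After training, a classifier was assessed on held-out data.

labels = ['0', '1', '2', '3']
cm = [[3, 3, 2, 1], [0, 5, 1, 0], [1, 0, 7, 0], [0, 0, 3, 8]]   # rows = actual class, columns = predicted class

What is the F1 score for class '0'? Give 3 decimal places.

Treat '0' as positive and all other classes as negative.
F1 score = 2·TP/(2·TP+FP+FN).
0: TP=3, FP=0+1+0=1, FN=3+2+1=6 → 6/13 = 0.4615

0.462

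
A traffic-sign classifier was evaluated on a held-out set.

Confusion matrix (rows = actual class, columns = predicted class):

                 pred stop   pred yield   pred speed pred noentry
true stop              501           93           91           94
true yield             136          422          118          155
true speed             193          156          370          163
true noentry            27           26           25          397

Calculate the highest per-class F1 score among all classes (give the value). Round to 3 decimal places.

0.618

Per-class F1 score (2·TP/(2·TP+FP+FN)):
  stop: TP=501, FP=136+193+27=356, FN=93+91+94=278 → 1002/1636 = 0.6125
  yield: TP=422, FP=93+156+26=275, FN=136+118+155=409 → 844/1528 = 0.5524
  speed: TP=370, FP=91+118+25=234, FN=193+156+163=512 → 740/1486 = 0.4980
  noentry: TP=397, FP=94+155+163=412, FN=27+26+25=78 → 794/1284 = 0.6184
Highest is class 'noentry' with F1 score = 0.618.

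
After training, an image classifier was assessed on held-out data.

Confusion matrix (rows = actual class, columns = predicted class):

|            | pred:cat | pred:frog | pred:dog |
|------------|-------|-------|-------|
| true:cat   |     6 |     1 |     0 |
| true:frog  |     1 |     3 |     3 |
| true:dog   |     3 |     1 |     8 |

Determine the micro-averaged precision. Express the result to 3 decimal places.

0.654

Micro-averaging pools counts across classes: ΣTP=17, ΣFP=9, ΣFN=9.
Micro-precision = TP/(TP+FP) on pooled counts = 0.654 (equals overall accuracy in single-label multiclass).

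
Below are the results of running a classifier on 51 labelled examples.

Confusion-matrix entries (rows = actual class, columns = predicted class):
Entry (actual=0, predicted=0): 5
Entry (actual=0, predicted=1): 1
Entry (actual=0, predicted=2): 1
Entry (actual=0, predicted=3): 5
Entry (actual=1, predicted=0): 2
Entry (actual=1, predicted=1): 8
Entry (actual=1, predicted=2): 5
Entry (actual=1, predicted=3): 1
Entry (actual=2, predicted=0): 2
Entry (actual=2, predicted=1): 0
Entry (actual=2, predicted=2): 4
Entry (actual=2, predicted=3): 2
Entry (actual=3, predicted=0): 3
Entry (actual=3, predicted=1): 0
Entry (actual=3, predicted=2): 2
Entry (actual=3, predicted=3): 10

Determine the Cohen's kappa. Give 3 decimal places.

Observed agreement pₒ = trace/N = 27/51 = 0.5294
Expected agreement pₑ = Σ (rowᵢ·colᵢ)/N² = (12·12 + 16·9 + 8·12 + 15·18)/51² = 0.2514
κ = (pₒ − pₑ)/(1 − pₑ) = (0.5294 − 0.2514)/(1 − 0.2514) = 0.371

0.371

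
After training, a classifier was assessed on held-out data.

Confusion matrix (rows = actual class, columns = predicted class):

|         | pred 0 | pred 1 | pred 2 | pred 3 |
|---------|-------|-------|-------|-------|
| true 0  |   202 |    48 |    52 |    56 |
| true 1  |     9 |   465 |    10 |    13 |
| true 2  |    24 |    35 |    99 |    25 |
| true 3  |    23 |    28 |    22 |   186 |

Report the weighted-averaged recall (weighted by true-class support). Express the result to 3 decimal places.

0.734

Per-class recall (TP/(TP+FN)):
  0: TP=202, FN=48+52+56=156 → 202/358 = 0.5642
  1: TP=465, FN=9+10+13=32 → 465/497 = 0.9356
  2: TP=99, FN=24+35+25=84 → 99/183 = 0.5410
  3: TP=186, FN=23+28+22=73 → 186/259 = 0.7181
Weighted-recall = Σ (supportᵢ/N)·recallᵢ with N=1297: (358/1297)·0.5642 + (497/1297)·0.9356 + (183/1297)·0.5410 + (259/1297)·0.7181 = 0.734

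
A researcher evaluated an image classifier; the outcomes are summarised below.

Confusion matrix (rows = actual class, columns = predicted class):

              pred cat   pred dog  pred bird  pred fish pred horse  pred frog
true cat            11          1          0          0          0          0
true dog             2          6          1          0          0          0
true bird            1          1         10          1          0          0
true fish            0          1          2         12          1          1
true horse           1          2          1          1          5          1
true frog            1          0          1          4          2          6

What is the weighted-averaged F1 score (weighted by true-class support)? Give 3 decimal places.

0.647

Per-class F1 score (2·TP/(2·TP+FP+FN)):
  cat: TP=11, FP=2+1+0+1+1=5, FN=1+0+0+0+0=1 → 22/28 = 0.7857
  dog: TP=6, FP=1+1+1+2+0=5, FN=2+1+0+0+0=3 → 12/20 = 0.6000
  bird: TP=10, FP=0+1+2+1+1=5, FN=1+1+1+0+0=3 → 20/28 = 0.7143
  fish: TP=12, FP=0+0+1+1+4=6, FN=0+1+2+1+1=5 → 24/35 = 0.6857
  horse: TP=5, FP=0+0+0+1+2=3, FN=1+2+1+1+1=6 → 10/19 = 0.5263
  frog: TP=6, FP=0+0+0+1+1=2, FN=1+0+1+4+2=8 → 12/22 = 0.5455
Weighted-F1 score = Σ (supportᵢ/N)·F1 scoreᵢ with N=76: (12/76)·0.7857 + (9/76)·0.6000 + (13/76)·0.7143 + (17/76)·0.6857 + (11/76)·0.5263 + (14/76)·0.5455 = 0.647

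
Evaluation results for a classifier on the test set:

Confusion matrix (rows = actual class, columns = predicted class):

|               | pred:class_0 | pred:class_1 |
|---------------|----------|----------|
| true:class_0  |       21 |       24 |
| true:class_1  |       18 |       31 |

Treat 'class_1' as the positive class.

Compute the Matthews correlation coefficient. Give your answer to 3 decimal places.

MCC = (TP·TN − FP·FN) / √((TP+FP)(TP+FN)(TN+FP)(TN+FN))
Numerator = 31·21 − 24·18 = 219
Denominator = √(55·49·45·39) = √4729725 = 2174.7931
MCC = 219 / 2174.7931 = 0.101

0.101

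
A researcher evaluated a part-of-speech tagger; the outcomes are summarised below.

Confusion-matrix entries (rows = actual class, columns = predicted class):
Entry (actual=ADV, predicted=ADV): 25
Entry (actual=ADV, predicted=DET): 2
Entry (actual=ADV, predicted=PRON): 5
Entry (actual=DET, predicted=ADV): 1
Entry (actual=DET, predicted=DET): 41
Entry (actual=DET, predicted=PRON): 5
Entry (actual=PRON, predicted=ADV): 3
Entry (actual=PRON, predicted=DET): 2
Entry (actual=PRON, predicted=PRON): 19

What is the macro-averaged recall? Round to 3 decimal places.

0.815

Per-class recall (TP/(TP+FN)):
  ADV: TP=25, FN=2+5=7 → 25/32 = 0.7813
  DET: TP=41, FN=1+5=6 → 41/47 = 0.8723
  PRON: TP=19, FN=3+2=5 → 19/24 = 0.7917
Macro-recall = mean = (0.7813 + 0.8723 + 0.7917) / 3 = 0.815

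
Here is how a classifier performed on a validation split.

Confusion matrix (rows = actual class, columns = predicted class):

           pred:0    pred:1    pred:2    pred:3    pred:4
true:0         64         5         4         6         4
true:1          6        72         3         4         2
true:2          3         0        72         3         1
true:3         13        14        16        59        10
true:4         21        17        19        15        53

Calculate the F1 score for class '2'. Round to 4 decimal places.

One-vs-rest for '2': TP = diagonal; FP = other classes predicted '2'; FN = '2' predicted as other.
F1 score = 2·TP/(2·TP+FP+FN).
2: TP=72, FP=4+3+16+19=42, FN=3+0+3+1=7 → 144/193 = 0.74611

0.7461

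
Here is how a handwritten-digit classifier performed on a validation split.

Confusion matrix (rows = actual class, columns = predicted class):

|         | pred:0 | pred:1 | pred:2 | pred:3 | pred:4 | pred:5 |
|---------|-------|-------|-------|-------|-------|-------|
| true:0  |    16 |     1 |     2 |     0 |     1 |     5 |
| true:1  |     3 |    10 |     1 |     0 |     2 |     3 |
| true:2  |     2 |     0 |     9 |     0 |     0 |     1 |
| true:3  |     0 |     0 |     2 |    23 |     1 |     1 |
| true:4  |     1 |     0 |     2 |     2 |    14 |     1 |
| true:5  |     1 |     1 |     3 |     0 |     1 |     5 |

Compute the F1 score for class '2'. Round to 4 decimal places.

F1 score = 2·TP/(2·TP+FP+FN).
2: TP=9, FP=2+1+2+2+3=10, FN=2+0+0+0+1=3 → 18/31 = 0.58065

0.5806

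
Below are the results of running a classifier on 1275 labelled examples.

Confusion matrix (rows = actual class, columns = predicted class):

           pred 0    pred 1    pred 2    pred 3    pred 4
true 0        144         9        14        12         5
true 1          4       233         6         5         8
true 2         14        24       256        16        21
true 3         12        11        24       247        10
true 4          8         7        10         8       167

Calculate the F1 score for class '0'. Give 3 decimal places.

0.787

Treat '0' as positive and all other classes as negative.
F1 score = 2·TP/(2·TP+FP+FN).
0: TP=144, FP=4+14+12+8=38, FN=9+14+12+5=40 → 288/366 = 0.7869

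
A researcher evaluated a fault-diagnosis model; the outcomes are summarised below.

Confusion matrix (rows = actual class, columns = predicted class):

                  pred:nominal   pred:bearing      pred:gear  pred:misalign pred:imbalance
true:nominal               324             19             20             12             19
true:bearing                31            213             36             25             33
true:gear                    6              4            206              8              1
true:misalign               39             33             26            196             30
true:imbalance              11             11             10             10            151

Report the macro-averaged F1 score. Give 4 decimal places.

Per-class F1 score (2·TP/(2·TP+FP+FN)):
  nominal: TP=324, FP=31+6+39+11=87, FN=19+20+12+19=70 → 648/805 = 0.80497
  bearing: TP=213, FP=19+4+33+11=67, FN=31+36+25+33=125 → 426/618 = 0.68932
  gear: TP=206, FP=20+36+26+10=92, FN=6+4+8+1=19 → 412/523 = 0.78776
  misalign: TP=196, FP=12+25+8+10=55, FN=39+33+26+30=128 → 392/575 = 0.68174
  imbalance: TP=151, FP=19+33+1+30=83, FN=11+11+10+10=42 → 302/427 = 0.70726
Macro-F1 score = mean = (0.80497 + 0.68932 + 0.78776 + 0.68174 + 0.70726) / 5 = 0.7342

0.7342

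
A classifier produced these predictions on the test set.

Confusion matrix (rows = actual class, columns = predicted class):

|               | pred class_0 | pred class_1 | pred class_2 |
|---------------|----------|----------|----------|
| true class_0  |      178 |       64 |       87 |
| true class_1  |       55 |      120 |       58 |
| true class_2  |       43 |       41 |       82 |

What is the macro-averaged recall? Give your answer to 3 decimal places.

0.517

Per-class recall (TP/(TP+FN)):
  class_0: TP=178, FN=64+87=151 → 178/329 = 0.5410
  class_1: TP=120, FN=55+58=113 → 120/233 = 0.5150
  class_2: TP=82, FN=43+41=84 → 82/166 = 0.4940
Macro-recall = mean = (0.5410 + 0.5150 + 0.4940) / 3 = 0.517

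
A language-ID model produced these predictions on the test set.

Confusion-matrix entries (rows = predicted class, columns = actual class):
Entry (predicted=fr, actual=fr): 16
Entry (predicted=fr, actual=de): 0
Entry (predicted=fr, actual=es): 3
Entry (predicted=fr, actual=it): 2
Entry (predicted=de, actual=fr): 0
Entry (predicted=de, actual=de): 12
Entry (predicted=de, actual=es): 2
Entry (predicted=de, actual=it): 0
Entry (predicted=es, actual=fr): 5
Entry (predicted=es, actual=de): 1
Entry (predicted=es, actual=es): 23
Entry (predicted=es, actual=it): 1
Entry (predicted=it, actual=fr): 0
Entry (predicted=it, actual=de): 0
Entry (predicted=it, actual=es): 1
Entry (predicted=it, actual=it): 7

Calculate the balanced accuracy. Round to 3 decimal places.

Balanced accuracy = mean of per-class recall.
  fr: recall = 16/21 = 0.7619
  de: recall = 12/13 = 0.9231
  es: recall = 23/29 = 0.7931
  it: recall = 7/10 = 0.7000
Mean = (0.7619 + 0.9231 + 0.7931 + 0.7000) / 4 = 0.795

0.795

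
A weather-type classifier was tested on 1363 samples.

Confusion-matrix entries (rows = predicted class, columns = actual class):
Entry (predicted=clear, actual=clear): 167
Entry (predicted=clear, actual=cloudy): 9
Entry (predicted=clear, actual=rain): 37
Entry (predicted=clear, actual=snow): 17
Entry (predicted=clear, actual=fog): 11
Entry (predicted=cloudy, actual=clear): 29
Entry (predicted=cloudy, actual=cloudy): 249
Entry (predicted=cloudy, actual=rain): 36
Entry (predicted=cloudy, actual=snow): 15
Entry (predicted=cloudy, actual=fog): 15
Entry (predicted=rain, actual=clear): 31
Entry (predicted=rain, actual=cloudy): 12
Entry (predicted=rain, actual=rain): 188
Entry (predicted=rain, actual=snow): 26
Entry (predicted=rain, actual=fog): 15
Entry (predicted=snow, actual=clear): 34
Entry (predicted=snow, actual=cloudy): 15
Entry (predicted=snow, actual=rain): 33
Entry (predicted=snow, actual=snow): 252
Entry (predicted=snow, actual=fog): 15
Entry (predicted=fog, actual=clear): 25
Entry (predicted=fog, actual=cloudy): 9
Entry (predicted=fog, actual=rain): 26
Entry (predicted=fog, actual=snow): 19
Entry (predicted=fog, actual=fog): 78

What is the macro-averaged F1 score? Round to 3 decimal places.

0.666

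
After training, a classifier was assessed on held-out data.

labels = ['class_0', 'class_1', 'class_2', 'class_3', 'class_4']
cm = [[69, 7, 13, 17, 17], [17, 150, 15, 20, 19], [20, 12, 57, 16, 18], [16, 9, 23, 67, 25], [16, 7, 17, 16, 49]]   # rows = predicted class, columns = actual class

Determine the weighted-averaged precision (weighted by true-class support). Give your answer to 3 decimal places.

Per-class precision (TP/(TP+FP)):
  class_0: TP=69, FP=7+13+17+17=54 → 69/123 = 0.5610
  class_1: TP=150, FP=17+15+20+19=71 → 150/221 = 0.6787
  class_2: TP=57, FP=20+12+16+18=66 → 57/123 = 0.4634
  class_3: TP=67, FP=16+9+23+25=73 → 67/140 = 0.4786
  class_4: TP=49, FP=16+7+17+16=56 → 49/105 = 0.4667
Weighted-precision = Σ (supportᵢ/N)·precisionᵢ with N=712: (138/712)·0.5610 + (185/712)·0.6787 + (125/712)·0.4634 + (136/712)·0.4786 + (128/712)·0.4667 = 0.542

0.542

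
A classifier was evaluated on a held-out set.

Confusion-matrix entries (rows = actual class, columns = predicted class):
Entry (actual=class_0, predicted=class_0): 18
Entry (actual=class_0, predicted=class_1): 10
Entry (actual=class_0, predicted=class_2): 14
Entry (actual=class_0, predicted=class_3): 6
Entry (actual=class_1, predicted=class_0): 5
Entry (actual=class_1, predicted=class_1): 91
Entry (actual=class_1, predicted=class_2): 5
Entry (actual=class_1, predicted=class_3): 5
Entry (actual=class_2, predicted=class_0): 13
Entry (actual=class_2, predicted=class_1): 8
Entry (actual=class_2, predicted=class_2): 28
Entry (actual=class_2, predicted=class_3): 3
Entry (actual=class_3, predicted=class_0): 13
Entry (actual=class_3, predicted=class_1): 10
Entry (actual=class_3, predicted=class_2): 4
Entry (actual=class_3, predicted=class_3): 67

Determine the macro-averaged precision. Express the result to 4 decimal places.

Per-class precision (TP/(TP+FP)):
  class_0: TP=18, FP=5+13+13=31 → 18/49 = 0.36735
  class_1: TP=91, FP=10+8+10=28 → 91/119 = 0.76471
  class_2: TP=28, FP=14+5+4=23 → 28/51 = 0.54902
  class_3: TP=67, FP=6+5+3=14 → 67/81 = 0.82716
Macro-precision = mean = (0.36735 + 0.76471 + 0.54902 + 0.82716) / 4 = 0.6271

0.6271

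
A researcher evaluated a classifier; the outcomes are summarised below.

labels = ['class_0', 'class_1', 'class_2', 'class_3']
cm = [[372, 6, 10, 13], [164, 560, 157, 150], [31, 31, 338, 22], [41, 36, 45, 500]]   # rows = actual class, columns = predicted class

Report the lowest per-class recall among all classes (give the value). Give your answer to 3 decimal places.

0.543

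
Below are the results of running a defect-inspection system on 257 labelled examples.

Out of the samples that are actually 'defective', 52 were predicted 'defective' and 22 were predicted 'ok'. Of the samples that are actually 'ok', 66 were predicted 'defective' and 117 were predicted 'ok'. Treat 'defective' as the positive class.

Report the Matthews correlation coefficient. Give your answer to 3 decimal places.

0.311

MCC = (TP·TN − FP·FN) / √((TP+FP)(TP+FN)(TN+FP)(TN+FN))
Numerator = 52·117 − 66·22 = 4632
Denominator = √(118·74·183·139) = √222115884 = 14903.5527
MCC = 4632 / 14903.5527 = 0.311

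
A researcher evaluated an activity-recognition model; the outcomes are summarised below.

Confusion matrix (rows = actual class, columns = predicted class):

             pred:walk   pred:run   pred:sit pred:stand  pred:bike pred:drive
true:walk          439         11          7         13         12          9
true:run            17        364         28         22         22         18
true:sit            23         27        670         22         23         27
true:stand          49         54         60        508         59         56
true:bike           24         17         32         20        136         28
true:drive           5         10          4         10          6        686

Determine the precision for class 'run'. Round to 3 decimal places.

0.754

precision = TP/(TP+FP).
run: TP=364, FP=11+27+54+17+10=119 → 364/483 = 0.7536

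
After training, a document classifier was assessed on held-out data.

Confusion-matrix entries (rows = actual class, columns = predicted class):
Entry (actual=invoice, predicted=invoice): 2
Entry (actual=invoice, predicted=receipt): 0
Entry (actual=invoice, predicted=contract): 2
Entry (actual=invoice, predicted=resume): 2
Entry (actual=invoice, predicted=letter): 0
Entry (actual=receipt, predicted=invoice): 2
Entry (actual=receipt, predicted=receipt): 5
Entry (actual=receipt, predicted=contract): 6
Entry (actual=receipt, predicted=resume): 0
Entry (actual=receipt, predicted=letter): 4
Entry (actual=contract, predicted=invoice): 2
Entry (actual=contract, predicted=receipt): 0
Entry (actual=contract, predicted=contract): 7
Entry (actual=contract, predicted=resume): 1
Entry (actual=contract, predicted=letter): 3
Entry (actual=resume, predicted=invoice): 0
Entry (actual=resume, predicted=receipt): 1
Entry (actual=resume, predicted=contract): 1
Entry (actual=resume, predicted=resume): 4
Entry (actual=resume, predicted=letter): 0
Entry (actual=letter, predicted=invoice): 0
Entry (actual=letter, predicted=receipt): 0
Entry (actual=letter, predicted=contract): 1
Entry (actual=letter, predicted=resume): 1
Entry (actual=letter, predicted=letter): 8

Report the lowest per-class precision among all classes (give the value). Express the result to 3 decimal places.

0.333

Per-class precision (TP/(TP+FP)):
  invoice: TP=2, FP=2+2+0+0=4 → 2/6 = 0.3333
  receipt: TP=5, FP=0+0+1+0=1 → 5/6 = 0.8333
  contract: TP=7, FP=2+6+1+1=10 → 7/17 = 0.4118
  resume: TP=4, FP=2+0+1+1=4 → 4/8 = 0.5000
  letter: TP=8, FP=0+4+3+0=7 → 8/15 = 0.5333
Lowest is class 'invoice' with precision = 0.333.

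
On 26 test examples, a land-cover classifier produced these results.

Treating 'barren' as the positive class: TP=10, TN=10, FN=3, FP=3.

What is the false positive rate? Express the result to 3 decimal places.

FPR = FP/(FP+TN) = 3/(3+10) = 0.231

0.231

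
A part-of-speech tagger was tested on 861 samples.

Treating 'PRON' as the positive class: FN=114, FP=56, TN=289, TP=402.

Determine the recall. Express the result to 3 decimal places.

0.779

Recall = TP/(TP+FN) = 402/(402+114) = 402/516 = 0.779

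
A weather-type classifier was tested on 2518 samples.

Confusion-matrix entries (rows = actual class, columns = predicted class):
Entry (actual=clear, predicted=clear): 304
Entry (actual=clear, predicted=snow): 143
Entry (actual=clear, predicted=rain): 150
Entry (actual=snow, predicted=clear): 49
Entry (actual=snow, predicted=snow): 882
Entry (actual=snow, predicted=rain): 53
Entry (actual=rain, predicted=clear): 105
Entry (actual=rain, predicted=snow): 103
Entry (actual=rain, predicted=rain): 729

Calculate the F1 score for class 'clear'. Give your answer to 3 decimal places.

Treat 'clear' as positive and all other classes as negative.
F1 score = 2·TP/(2·TP+FP+FN).
clear: TP=304, FP=49+105=154, FN=143+150=293 → 608/1055 = 0.5763

0.576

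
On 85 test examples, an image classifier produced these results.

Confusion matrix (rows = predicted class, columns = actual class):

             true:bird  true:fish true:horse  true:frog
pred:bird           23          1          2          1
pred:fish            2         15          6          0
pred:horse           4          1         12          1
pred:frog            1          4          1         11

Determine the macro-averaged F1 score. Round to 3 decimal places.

Per-class F1 score (2·TP/(2·TP+FP+FN)):
  bird: TP=23, FP=1+2+1=4, FN=2+4+1=7 → 46/57 = 0.8070
  fish: TP=15, FP=2+6+0=8, FN=1+1+4=6 → 30/44 = 0.6818
  horse: TP=12, FP=4+1+1=6, FN=2+6+1=9 → 24/39 = 0.6154
  frog: TP=11, FP=1+4+1=6, FN=1+0+1=2 → 22/30 = 0.7333
Macro-F1 score = mean = (0.8070 + 0.6818 + 0.6154 + 0.7333) / 4 = 0.709

0.709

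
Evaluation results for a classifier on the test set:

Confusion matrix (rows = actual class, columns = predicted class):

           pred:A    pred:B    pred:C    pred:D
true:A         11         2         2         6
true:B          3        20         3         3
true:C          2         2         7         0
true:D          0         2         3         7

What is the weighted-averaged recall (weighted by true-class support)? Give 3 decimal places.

0.616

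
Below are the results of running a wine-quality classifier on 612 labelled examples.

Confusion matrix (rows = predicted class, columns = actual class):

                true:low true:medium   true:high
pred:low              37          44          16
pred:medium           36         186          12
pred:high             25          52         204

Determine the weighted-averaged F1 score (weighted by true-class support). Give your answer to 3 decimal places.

Per-class F1 score (2·TP/(2·TP+FP+FN)):
  low: TP=37, FP=44+16=60, FN=36+25=61 → 74/195 = 0.3795
  medium: TP=186, FP=36+12=48, FN=44+52=96 → 372/516 = 0.7209
  high: TP=204, FP=25+52=77, FN=16+12=28 → 408/513 = 0.7953
Weighted-F1 score = Σ (supportᵢ/N)·F1 scoreᵢ with N=612: (98/612)·0.3795 + (282/612)·0.7209 + (232/612)·0.7953 = 0.694

0.694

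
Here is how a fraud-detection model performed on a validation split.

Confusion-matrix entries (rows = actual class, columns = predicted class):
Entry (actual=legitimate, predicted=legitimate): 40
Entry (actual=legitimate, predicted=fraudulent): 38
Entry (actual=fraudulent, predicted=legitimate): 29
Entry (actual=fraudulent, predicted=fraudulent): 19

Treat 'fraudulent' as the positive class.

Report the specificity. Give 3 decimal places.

0.513

Specificity = TN/(TN+FP) = 40/(40+38) = 0.513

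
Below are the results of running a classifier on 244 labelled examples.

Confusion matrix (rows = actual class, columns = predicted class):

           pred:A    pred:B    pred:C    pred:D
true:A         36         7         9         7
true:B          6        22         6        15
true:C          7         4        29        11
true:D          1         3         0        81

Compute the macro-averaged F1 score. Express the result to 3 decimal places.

0.651

Per-class F1 score (2·TP/(2·TP+FP+FN)):
  A: TP=36, FP=6+7+1=14, FN=7+9+7=23 → 72/109 = 0.6606
  B: TP=22, FP=7+4+3=14, FN=6+6+15=27 → 44/85 = 0.5176
  C: TP=29, FP=9+6+0=15, FN=7+4+11=22 → 58/95 = 0.6105
  D: TP=81, FP=7+15+11=33, FN=1+3+0=4 → 162/199 = 0.8141
Macro-F1 score = mean = (0.6606 + 0.5176 + 0.6105 + 0.8141) / 4 = 0.651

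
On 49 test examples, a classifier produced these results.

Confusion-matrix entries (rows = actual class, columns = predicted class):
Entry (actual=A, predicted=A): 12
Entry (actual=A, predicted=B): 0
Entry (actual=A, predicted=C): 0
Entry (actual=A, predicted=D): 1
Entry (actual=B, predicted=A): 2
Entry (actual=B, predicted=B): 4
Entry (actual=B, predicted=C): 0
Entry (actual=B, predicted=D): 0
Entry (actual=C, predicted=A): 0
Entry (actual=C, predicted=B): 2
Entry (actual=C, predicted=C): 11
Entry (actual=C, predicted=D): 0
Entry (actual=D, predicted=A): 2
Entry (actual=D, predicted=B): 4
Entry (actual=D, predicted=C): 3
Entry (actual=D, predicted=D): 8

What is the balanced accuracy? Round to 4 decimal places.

0.7266

Balanced accuracy = mean of per-class recall.
  A: recall = 12/13 = 0.92308
  B: recall = 4/6 = 0.66667
  C: recall = 11/13 = 0.84615
  D: recall = 8/17 = 0.47059
Mean = (0.92308 + 0.66667 + 0.84615 + 0.47059) / 4 = 0.7266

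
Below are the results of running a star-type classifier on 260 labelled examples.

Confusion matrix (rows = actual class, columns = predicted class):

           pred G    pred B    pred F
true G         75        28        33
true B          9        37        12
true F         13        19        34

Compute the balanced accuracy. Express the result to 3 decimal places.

0.568

Balanced accuracy = mean of per-class recall.
  G: recall = 75/136 = 0.5515
  B: recall = 37/58 = 0.6379
  F: recall = 34/66 = 0.5152
Mean = (0.5515 + 0.6379 + 0.5152) / 3 = 0.568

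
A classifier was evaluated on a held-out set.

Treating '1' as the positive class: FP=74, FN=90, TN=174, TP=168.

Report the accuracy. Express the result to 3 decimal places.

0.676

Accuracy = (TP+TN)/N = (168+174)/506 = 0.676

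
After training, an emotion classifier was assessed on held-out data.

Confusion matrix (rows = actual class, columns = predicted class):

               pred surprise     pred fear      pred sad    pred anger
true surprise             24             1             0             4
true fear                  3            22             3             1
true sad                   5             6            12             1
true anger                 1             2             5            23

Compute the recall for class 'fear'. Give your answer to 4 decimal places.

0.7586

recall = TP/(TP+FN).
fear: TP=22, FN=3+3+1=7 → 22/29 = 0.75862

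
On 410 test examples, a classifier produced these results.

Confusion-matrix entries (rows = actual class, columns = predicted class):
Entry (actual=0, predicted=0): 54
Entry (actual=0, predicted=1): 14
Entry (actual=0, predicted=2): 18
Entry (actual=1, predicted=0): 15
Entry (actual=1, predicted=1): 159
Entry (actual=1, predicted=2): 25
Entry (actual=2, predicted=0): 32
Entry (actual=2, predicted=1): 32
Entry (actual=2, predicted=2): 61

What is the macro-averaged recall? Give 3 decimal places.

Per-class recall (TP/(TP+FN)):
  0: TP=54, FN=14+18=32 → 54/86 = 0.6279
  1: TP=159, FN=15+25=40 → 159/199 = 0.7990
  2: TP=61, FN=32+32=64 → 61/125 = 0.4880
Macro-recall = mean = (0.6279 + 0.7990 + 0.4880) / 3 = 0.638

0.638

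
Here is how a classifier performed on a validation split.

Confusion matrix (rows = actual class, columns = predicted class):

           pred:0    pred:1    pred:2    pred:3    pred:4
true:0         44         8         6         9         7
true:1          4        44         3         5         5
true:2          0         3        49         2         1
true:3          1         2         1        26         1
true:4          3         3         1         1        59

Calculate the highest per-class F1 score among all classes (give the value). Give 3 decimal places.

0.852

Per-class F1 score (2·TP/(2·TP+FP+FN)):
  0: TP=44, FP=4+0+1+3=8, FN=8+6+9+7=30 → 88/126 = 0.6984
  1: TP=44, FP=8+3+2+3=16, FN=4+3+5+5=17 → 88/121 = 0.7273
  2: TP=49, FP=6+3+1+1=11, FN=0+3+2+1=6 → 98/115 = 0.8522
  3: TP=26, FP=9+5+2+1=17, FN=1+2+1+1=5 → 52/74 = 0.7027
  4: TP=59, FP=7+5+1+1=14, FN=3+3+1+1=8 → 118/140 = 0.8429
Highest is class '2' with F1 score = 0.852.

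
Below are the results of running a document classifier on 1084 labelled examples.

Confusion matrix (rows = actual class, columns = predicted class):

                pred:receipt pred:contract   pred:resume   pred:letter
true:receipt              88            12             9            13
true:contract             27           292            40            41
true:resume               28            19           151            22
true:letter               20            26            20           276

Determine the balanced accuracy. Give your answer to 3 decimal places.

Balanced accuracy = mean of per-class recall.
  receipt: recall = 88/122 = 0.7213
  contract: recall = 292/400 = 0.7300
  resume: recall = 151/220 = 0.6864
  letter: recall = 276/342 = 0.8070
Mean = (0.7213 + 0.7300 + 0.6864 + 0.8070) / 4 = 0.736

0.736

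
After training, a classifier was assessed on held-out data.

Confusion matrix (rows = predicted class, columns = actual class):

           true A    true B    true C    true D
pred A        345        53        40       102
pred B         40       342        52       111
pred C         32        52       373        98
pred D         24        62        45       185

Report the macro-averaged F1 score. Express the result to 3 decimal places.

0.627

Per-class F1 score (2·TP/(2·TP+FP+FN)):
  A: TP=345, FP=53+40+102=195, FN=40+32+24=96 → 690/981 = 0.7034
  B: TP=342, FP=40+52+111=203, FN=53+52+62=167 → 684/1054 = 0.6490
  C: TP=373, FP=32+52+98=182, FN=40+52+45=137 → 746/1065 = 0.7005
  D: TP=185, FP=24+62+45=131, FN=102+111+98=311 → 370/812 = 0.4557
Macro-F1 score = mean = (0.7034 + 0.6490 + 0.7005 + 0.4557) / 4 = 0.627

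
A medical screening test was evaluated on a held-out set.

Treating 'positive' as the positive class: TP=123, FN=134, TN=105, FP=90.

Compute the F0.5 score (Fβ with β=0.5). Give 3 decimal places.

0.555

Fβ = (1+β²)·TP / ((1+β²)·TP + β²·FN + FP), with β²=1/4
= 1.25·123 / (1.25·123 + 0.25·134 + 90) = 0.555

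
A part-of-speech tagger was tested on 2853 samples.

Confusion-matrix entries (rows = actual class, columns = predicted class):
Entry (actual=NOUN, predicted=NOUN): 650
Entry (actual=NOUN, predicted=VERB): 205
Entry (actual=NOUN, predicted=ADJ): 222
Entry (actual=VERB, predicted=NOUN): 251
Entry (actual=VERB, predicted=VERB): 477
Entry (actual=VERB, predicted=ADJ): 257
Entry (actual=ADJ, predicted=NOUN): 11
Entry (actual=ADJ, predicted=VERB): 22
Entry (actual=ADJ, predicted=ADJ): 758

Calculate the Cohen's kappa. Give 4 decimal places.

Observed agreement pₒ = trace/N = 1885/2853 = 0.66071
Expected agreement pₑ = Σ (rowᵢ·colᵢ)/N² = (1077·912 + 985·704 + 791·1237)/2853² = 0.32608
κ = (pₒ − pₑ)/(1 − pₑ) = (0.66071 − 0.32608)/(1 − 0.32608) = 0.4965

0.4965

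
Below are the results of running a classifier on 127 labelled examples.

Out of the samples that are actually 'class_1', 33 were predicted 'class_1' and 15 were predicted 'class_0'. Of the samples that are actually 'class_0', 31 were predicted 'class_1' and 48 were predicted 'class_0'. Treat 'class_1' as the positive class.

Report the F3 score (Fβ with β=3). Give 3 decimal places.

Fβ = (1+β²)·TP / ((1+β²)·TP + β²·FN + FP), with β²=9
= 10·33 / (10·33 + 9·15 + 31) = 0.665

0.665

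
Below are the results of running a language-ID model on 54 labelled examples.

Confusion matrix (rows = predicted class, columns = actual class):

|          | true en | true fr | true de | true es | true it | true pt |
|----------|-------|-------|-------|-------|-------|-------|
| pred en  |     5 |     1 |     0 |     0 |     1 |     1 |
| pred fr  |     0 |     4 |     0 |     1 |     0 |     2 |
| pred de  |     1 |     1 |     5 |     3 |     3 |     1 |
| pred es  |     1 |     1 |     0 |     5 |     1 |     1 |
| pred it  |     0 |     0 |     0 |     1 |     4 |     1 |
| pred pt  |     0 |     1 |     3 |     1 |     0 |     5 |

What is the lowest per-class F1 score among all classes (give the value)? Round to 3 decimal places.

0.455

Per-class F1 score (2·TP/(2·TP+FP+FN)):
  en: TP=5, FP=1+0+0+1+1=3, FN=0+1+1+0+0=2 → 10/15 = 0.6667
  fr: TP=4, FP=0+0+1+0+2=3, FN=1+1+1+0+1=4 → 8/15 = 0.5333
  de: TP=5, FP=1+1+3+3+1=9, FN=0+0+0+0+3=3 → 10/22 = 0.4545
  es: TP=5, FP=1+1+0+1+1=4, FN=0+1+3+1+1=6 → 10/20 = 0.5000
  it: TP=4, FP=0+0+0+1+1=2, FN=1+0+3+1+0=5 → 8/15 = 0.5333
  pt: TP=5, FP=0+1+3+1+0=5, FN=1+2+1+1+1=6 → 10/21 = 0.4762
Lowest is class 'de' with F1 score = 0.455.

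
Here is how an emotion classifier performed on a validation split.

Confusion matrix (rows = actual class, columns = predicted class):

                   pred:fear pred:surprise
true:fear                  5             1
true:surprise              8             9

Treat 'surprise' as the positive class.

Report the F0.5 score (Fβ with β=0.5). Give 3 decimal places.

0.789

Fβ = (1+β²)·TP / ((1+β²)·TP + β²·FN + FP), with β²=1/4
= 1.25·9 / (1.25·9 + 0.25·8 + 1) = 0.789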